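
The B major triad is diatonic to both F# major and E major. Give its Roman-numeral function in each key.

The scale of F# major is F# G# A# B C# D# E#; B is degree 4, and the triad built there (B-D#-F#) is major, so it is IV.
The scale of E major is E F# G# A B C# D#; B is degree 5, and the triad built there (B-D#-F#) is major, so it is V.

IV in F# major; V in E major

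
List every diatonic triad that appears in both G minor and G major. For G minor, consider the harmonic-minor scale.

D, F♯dim

Triads in G minor (harmonic minor): G minor (i), A diminished (ii°), B♭ augmented (III+), C minor (iv), D major (V), E♭ major (VI), F♯ diminished (vii°).
Triads in G major: G major (I), A minor (ii), B minor (iii), C major (IV), D major (V), E minor (vi), F♯ diminished (vii°).
Shared triads with their functions: D major (V in G minor, V in G major); F♯ diminished (vii° in G minor, vii° in G major).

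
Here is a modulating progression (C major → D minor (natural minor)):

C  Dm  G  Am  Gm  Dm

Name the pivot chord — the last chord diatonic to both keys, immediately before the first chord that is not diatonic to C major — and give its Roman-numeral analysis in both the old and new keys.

Am — vi in C major, v in D minor

Chords diatonic to C major: C, Dm, Em, F, G, Am, Bdim.
Reading the progression, the first chord not in that set is Gm, so the modulation leaves C major there.
The chord immediately before Gm is Am, which is diatonic to both keys: vi in C major and v in D minor.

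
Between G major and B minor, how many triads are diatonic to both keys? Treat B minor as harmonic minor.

3

Diatonic triads of G major: G major (I), A minor (ii), B minor (iii), C major (IV), D major (V), E minor (vi), F# diminished (vii°).
Diatonic triads of B minor (harmonic minor): B minor (i), C# diminished (ii°), D augmented (III+), E minor (iv), F# major (V), G major (VI), A# diminished (vii°).
Matching root and quality in both lists: G major, B minor, E minor.
That gives 3 common triads.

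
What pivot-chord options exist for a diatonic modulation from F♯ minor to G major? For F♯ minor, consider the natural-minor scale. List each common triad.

Bm, D

Triads in F♯ minor (natural minor): F♯m (i), G♯dim (ii°), A (III), Bm (iv), C♯m (v), D (VI), E (VII).
Triads in G major: G (I), Am (ii), Bm (iii), C (IV), D (V), Em (vi), F♯dim (vii°).
Shared triads with their functions: Bm (iv in F♯ minor, iii in G major); D (VI in F♯ minor, V in G major).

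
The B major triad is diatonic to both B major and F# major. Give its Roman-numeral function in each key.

The scale of B major is B C# D# E F# G# A#; B is degree 1, and the triad built there (B-D#-F#) is major, so it is I.
The scale of F# major is F# G# A# B C# D# E#; B is degree 4, and the triad built there (B-D#-F#) is major, so it is IV.

I in B major; IV in F# major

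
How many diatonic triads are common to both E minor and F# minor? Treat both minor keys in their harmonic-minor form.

0

Diatonic triads of E minor (harmonic minor): Em (i), F#dim (ii°), Gaug (III+), Am (iv), B (V), C (VI), D#dim (vii°).
Diatonic triads of F# minor (harmonic minor): F#m (i), G#dim (ii°), Aaug (III+), Bm (iv), C# (V), D (VI), E#dim (vii°).
No triad has the same root and quality in both keys.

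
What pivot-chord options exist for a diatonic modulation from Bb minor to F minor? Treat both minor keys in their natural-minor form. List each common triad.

Triads in Bb minor (natural minor): Bb minor (i), C diminished (ii°), Db major (III), Eb minor (iv), F minor (v), Gb major (VI), Ab major (VII).
Triads in F minor (natural minor): F minor (i), G diminished (ii°), Ab major (III), Bb minor (iv), C minor (v), Db major (VI), Eb major (VII).
Shared triads with their functions: Bb minor (i in Bb minor, iv in F minor); Db major (III in Bb minor, VI in F minor); F minor (v in Bb minor, i in F minor); Ab major (VII in Bb minor, III in F minor).

Bbm, Db, Fm, Ab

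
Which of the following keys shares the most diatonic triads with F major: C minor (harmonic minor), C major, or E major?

C major

Triads of F major: F major (I), G minor (ii), A minor (iii), Bb major (IV), C major (V), D minor (vi), E diminished (vii°).
C minor (harmonic minor) shares 0: none.
C major shares 4: F, Am, C, Dm.
E major shares 0: none.
The most common triads (4) are shared with C major.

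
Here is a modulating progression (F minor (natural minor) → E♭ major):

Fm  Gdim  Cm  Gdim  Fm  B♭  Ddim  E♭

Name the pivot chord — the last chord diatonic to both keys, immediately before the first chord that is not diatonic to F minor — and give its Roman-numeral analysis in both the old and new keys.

Fm — i in F minor, ii in E♭ major

Chords diatonic to F minor: Fm, Gdim, A♭, B♭m, Cm, D♭, E♭.
Reading the progression, the first chord not in that set is B♭, so the modulation leaves F minor there.
The chord immediately before B♭ is Fm, which is diatonic to both keys: i in F minor and ii in E♭ major.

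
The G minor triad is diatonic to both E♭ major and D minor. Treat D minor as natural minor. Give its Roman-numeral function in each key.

iii in E♭ major; iv in D minor

The scale of E♭ major is E♭ F G A♭ B♭ C D; G is degree 3, and the triad built there (G-B♭-D) is minor, so it is iii.
The scale of D minor (natural minor) is D E F G A B♭ C; G is degree 4, and the triad built there (G-B♭-D) is minor, so it is iv.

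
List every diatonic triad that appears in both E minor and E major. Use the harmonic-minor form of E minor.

B, D#dim

Triads in E minor (harmonic minor): Em (i), F#dim (ii°), Gaug (III+), Am (iv), B (V), C (VI), D#dim (vii°).
Triads in E major: E (I), F#m (ii), G#m (iii), A (IV), B (V), C#m (vi), D#dim (vii°).
Shared triads with their functions: B (V in E minor, V in E major); D#dim (vii° in E minor, vii° in E major).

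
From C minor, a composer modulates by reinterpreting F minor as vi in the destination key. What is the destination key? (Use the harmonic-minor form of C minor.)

Ab major

The numeral vi denotes a minor triad on scale degree 6. With F on degree 6, the tonic of the new key is Ab.
Degree 6 carries a minor triad in major keys, so the destination is Ab major.
Check: the diatonic triads of Ab major are Ab (I), Bbm (ii), Cm (iii), Db (IV), Eb (V), Fm (vi), Gdim (vii°) — F minor is indeed vi.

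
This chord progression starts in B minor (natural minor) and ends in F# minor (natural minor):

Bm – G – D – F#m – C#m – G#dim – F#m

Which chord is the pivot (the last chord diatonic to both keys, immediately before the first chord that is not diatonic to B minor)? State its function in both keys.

F#m — v in B minor, i in F# minor

Chords diatonic to B minor: Bm, C#dim, D, Em, F#m, G, A.
Reading the progression, the first chord not in that set is C#m, so the modulation leaves B minor there.
The chord immediately before C#m is F#m, which is diatonic to both keys: v in B minor and i in F# minor.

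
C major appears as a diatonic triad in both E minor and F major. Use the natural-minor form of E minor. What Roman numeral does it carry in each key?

The scale of E minor (natural minor) is E F# G A B C D; C is degree 6, and the triad built there (C-E-G) is major, so it is VI.
The scale of F major is F G A Bb C D E; C is degree 5, and the triad built there (C-E-G) is major, so it is V.

VI in E minor; V in F major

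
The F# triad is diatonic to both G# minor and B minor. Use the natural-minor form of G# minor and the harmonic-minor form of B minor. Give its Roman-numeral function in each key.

VII in G# minor; V in B minor

The scale of G# minor (natural minor) is G# A# B C# D# E F#; F# is degree 7, and the triad built there (F#-A#-C#) is major, so it is VII.
The scale of B minor (harmonic minor) is B C# D E F# G A#; F# is degree 5, and the triad built there (F#-A#-C#) is major, so it is V.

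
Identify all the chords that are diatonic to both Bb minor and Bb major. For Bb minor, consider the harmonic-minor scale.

Triads in Bb minor (harmonic minor): Bb minor (i), C diminished (ii°), Db augmented (III+), Eb minor (iv), F major (V), Gb major (VI), A diminished (vii°).
Triads in Bb major: Bb major (I), C minor (ii), D minor (iii), Eb major (IV), F major (V), G minor (vi), A diminished (vii°).
Shared triads with their functions: F major (V in Bb minor, V in Bb major); A diminished (vii° in Bb minor, vii° in Bb major).

F, Adim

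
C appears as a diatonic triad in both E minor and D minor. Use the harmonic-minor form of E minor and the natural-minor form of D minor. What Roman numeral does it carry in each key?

The scale of E minor (harmonic minor) is E F# G A B C D#; C is degree 6, and the triad built there (C-E-G) is major, so it is VI.
The scale of D minor (natural minor) is D E F G A Bb C; C is degree 7, and the triad built there (C-E-G) is major, so it is VII.

VI in E minor; VII in D minor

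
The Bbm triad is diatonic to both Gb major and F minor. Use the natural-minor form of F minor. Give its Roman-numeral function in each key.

The scale of Gb major is Gb Ab Bb Cb Db Eb F; Bb is degree 3, and the triad built there (Bb-Db-F) is minor, so it is iii.
The scale of F minor (natural minor) is F G Ab Bb C Db Eb; Bb is degree 4, and the triad built there (Bb-Db-F) is minor, so it is iv.

iii in Gb major; iv in F minor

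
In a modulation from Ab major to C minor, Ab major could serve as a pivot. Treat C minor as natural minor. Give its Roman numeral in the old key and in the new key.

The scale of Ab major is Ab Bb C Db Eb F G; Ab is degree 1, and the triad built there (Ab-C-Eb) is major, so it is I.
The scale of C minor (natural minor) is C D Eb F G Ab Bb; Ab is degree 6, and the triad built there (Ab-C-Eb) is major, so it is VI.

I in Ab major; VI in C minor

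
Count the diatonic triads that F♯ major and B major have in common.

Diatonic triads of F♯ major: F♯ (I), G♯m (ii), A♯m (iii), B (IV), C♯ (V), D♯m (vi), E♯dim (vii°).
Diatonic triads of B major: B (I), C♯m (ii), D♯m (iii), E (IV), F♯ (V), G♯m (vi), A♯dim (vii°).
Matching root and quality in both lists: F♯, G♯m, B, D♯m.
That gives 4 common triads.

4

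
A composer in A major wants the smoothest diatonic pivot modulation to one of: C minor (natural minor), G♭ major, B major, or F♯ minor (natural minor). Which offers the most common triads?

F♯ minor

Triads of A major: A major (I), B minor (ii), C♯ minor (iii), D major (IV), E major (V), F♯ minor (vi), G♯ diminished (vii°).
C minor (natural minor) shares 0: none.
G♭ major shares 0: none.
B major shares 2: C♯m, E.
F♯ minor (natural minor) shares 7: A, Bm, C♯m, D, E, F♯m, G♯dim.
The most common triads (7) are shared with F♯ minor.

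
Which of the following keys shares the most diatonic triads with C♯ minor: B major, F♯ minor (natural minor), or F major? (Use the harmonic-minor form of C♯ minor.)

Triads of C♯ minor (harmonic minor): C♯m (i), D♯dim (ii°), Eaug (III+), F♯m (iv), G♯ (V), A (VI), B♯dim (vii°).
B major shares 1: C♯m.
F♯ minor (natural minor) shares 3: C♯m, F♯m, A.
F major shares 0: none.
The most common triads (3) are shared with F♯ minor.

F♯ minor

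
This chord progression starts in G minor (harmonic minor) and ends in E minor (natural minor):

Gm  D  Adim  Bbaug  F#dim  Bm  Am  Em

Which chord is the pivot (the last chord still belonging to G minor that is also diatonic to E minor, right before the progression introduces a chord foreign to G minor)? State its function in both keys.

Chords diatonic to G minor: Gm, Adim, Bbaug, Cm, D, Eb, F#dim.
Reading the progression, the first chord not in that set is Bm, so the modulation leaves G minor there.
The chord immediately before Bm is F#dim, which is diatonic to both keys: vii° in G minor and ii° in E minor.

F#dim — vii° in G minor, ii° in E minor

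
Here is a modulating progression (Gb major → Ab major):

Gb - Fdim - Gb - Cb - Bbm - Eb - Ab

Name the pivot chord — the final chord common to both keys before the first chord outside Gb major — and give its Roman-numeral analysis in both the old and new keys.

Chords diatonic to Gb major: Gb, Abm, Bbm, Cb, Db, Ebm, Fdim.
Reading the progression, the first chord not in that set is Eb, so the modulation leaves Gb major there.
The chord immediately before Eb is Bbm, which is diatonic to both keys: iii in Gb major and ii in Ab major.

Bbm — iii in Gb major, ii in Ab major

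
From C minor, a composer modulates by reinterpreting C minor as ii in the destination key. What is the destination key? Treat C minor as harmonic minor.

Bb major

The numeral ii denotes a minor triad on scale degree 2. With C on degree 2, the tonic of the new key is Bb.
Degree 2 carries a minor triad in major keys, so the destination is Bb major.
Check: the diatonic triads of Bb major are Bb (I), Cm (ii), Dm (iii), Eb (IV), F (V), Gm (vi), Adim (vii°) — C minor is indeed ii.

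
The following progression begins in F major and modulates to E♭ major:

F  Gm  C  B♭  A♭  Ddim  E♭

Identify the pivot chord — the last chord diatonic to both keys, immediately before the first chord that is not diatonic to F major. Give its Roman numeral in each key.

B♭ — IV in F major, V in E♭ major

Chords diatonic to F major: F, Gm, Am, B♭, C, Dm, Edim.
Reading the progression, the first chord not in that set is A♭, so the modulation leaves F major there.
The chord immediately before A♭ is B♭, which is diatonic to both keys: IV in F major and V in E♭ major.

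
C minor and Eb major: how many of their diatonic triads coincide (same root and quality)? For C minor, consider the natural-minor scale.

Diatonic triads of C minor (natural minor): C minor (i), D diminished (ii°), Eb major (III), F minor (iv), G minor (v), Ab major (VI), Bb major (VII).
Diatonic triads of Eb major: Eb major (I), F minor (ii), G minor (iii), Ab major (IV), Bb major (V), C minor (vi), D diminished (vii°).
Matching root and quality in both lists: C minor, D diminished, Eb major, F minor, G minor, Ab major, Bb major.
That gives 7 common triads.

7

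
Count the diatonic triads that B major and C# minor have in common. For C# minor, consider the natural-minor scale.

4

Diatonic triads of B major: B (I), C#m (ii), D#m (iii), E (IV), F# (V), G#m (vi), A#dim (vii°).
Diatonic triads of C# minor (natural minor): C#m (i), D#dim (ii°), E (III), F#m (iv), G#m (v), A (VI), B (VII).
Matching root and quality in both lists: B, C#m, E, G#m.
That gives 4 common triads.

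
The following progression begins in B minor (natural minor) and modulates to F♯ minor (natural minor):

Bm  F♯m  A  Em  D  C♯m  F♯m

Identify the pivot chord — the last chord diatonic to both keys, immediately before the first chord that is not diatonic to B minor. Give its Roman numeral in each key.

D — III in B minor, VI in F♯ minor

Chords diatonic to B minor: Bm, C♯dim, D, Em, F♯m, G, A.
Reading the progression, the first chord not in that set is C♯m, so the modulation leaves B minor there.
The chord immediately before C♯m is D, which is diatonic to both keys: III in B minor and VI in F♯ minor.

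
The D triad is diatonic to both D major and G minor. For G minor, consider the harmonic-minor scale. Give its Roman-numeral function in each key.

The scale of D major is D E F# G A B C#; D is degree 1, and the triad built there (D-F#-A) is major, so it is I.
The scale of G minor (harmonic minor) is G A Bb C D Eb F#; D is degree 5, and the triad built there (D-F#-A) is major, so it is V.

I in D major; V in G minor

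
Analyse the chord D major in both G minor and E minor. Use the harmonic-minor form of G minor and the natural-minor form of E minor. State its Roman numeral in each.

V in G minor; VII in E minor

The scale of G minor (harmonic minor) is G A Bb C D Eb F#; D is degree 5, and the triad built there (D-F#-A) is major, so it is V.
The scale of E minor (natural minor) is E F# G A B C D; D is degree 7, and the triad built there (D-F#-A) is major, so it is VII.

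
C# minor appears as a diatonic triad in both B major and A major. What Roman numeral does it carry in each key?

The scale of B major is B C# D# E F# G# A#; C# is degree 2, and the triad built there (C#-E-G#) is minor, so it is ii.
The scale of A major is A B C# D E F# G#; C# is degree 3, and the triad built there (C#-E-G#) is minor, so it is iii.

ii in B major; iii in A major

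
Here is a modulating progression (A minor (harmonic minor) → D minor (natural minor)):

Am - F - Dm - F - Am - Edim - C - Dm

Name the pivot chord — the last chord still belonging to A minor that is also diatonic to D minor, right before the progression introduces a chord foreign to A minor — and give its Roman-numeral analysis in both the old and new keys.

Am — i in A minor, v in D minor

Chords diatonic to A minor: Am, Bdim, Caug, Dm, E, F, G#dim.
Reading the progression, the first chord not in that set is Edim, so the modulation leaves A minor there.
The chord immediately before Edim is Am, which is diatonic to both keys: i in A minor and v in D minor.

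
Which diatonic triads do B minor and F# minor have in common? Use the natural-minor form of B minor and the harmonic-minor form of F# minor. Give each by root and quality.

Bm, D, F#m

Triads in B minor (natural minor): B minor (i), C# diminished (ii°), D major (III), E minor (iv), F# minor (v), G major (VI), A major (VII).
Triads in F# minor (harmonic minor): F# minor (i), G# diminished (ii°), A augmented (III+), B minor (iv), C# major (V), D major (VI), E# diminished (vii°).
Shared triads with their functions: B minor (i in B minor, iv in F# minor); D major (III in B minor, VI in F# minor); F# minor (v in B minor, i in F# minor).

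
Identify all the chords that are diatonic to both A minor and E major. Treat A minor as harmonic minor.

Triads in A minor (harmonic minor): Am (i), Bdim (ii°), Caug (III+), Dm (iv), E (V), F (VI), G#dim (vii°).
Triads in E major: E (I), F#m (ii), G#m (iii), A (IV), B (V), C#m (vi), D#dim (vii°).
Shared triads with their functions: E (V in A minor, I in E major).

E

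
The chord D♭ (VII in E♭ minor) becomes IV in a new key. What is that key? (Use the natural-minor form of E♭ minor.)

A♭ major

The numeral IV denotes a major triad on scale degree 4. With D♭ on degree 4, the tonic of the new key is A♭.
Degree 4 carries a major triad in major keys, so the destination is A♭ major.
Check: the diatonic triads of A♭ major are A♭ (I), B♭m (ii), Cm (iii), D♭ (IV), E♭ (V), Fm (vi), Gdim (vii°) — D♭ is indeed IV.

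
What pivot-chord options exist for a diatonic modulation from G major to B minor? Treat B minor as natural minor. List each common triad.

Triads in G major: G (I), Am (ii), Bm (iii), C (IV), D (V), Em (vi), F#dim (vii°).
Triads in B minor (natural minor): Bm (i), C#dim (ii°), D (III), Em (iv), F#m (v), G (VI), A (VII).
Shared triads with their functions: G (I in G major, VI in B minor); Bm (iii in G major, i in B minor); D (V in G major, III in B minor); Em (vi in G major, iv in B minor).

G, Bm, D, Em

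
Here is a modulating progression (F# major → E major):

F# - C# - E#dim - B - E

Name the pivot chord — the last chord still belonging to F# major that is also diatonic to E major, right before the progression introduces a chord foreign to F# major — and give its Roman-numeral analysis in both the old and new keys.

B — IV in F# major, V in E major

Chords diatonic to F# major: F#, G#m, A#m, B, C#, D#m, E#dim.
Reading the progression, the first chord not in that set is E, so the modulation leaves F# major there.
The chord immediately before E is B, which is diatonic to both keys: IV in F# major and V in E major.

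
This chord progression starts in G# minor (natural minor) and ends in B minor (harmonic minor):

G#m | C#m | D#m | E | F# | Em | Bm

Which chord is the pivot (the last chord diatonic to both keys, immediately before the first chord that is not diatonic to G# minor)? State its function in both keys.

Chords diatonic to G# minor: G#m, A#dim, B, C#m, D#m, E, F#.
Reading the progression, the first chord not in that set is Em, so the modulation leaves G# minor there.
The chord immediately before Em is F#, which is diatonic to both keys: VII in G# minor and V in B minor.

F# — VII in G# minor, V in B minor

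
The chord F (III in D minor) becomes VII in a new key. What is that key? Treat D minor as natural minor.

G minor

The numeral VII denotes a major triad on scale degree 7. With F on degree 7, the tonic of the new key is G.
Degree 7 carries a major triad in natural-minor keys, so the destination is G minor.
Check: the diatonic triads of G minor (natural minor) are Gm (i), Adim (ii°), Bb (III), Cm (iv), Dm (v), Eb (VI), F (VII) — F is indeed VII.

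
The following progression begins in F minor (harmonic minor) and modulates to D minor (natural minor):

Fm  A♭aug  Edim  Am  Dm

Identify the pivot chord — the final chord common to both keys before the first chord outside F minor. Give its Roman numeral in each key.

Edim — vii° in F minor, ii° in D minor

Chords diatonic to F minor: Fm, Gdim, A♭aug, B♭m, C, D♭, Edim.
Reading the progression, the first chord not in that set is Am, so the modulation leaves F minor there.
The chord immediately before Am is Edim, which is diatonic to both keys: vii° in F minor and ii° in D minor.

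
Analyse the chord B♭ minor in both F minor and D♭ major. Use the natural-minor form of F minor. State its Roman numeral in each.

The scale of F minor (natural minor) is F G A♭ B♭ C D♭ E♭; B♭ is degree 4, and the triad built there (B♭-D♭-F) is minor, so it is iv.
The scale of D♭ major is D♭ E♭ F G♭ A♭ B♭ C; B♭ is degree 6, and the triad built there (B♭-D♭-F) is minor, so it is vi.

iv in F minor; vi in D♭ major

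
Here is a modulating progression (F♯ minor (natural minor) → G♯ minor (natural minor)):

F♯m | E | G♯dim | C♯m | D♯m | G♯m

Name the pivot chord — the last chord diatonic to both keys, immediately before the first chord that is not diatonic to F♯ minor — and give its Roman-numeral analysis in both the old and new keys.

C♯m — v in F♯ minor, iv in G♯ minor

Chords diatonic to F♯ minor: F♯m, G♯dim, A, Bm, C♯m, D, E.
Reading the progression, the first chord not in that set is D♯m, so the modulation leaves F♯ minor there.
The chord immediately before D♯m is C♯m, which is diatonic to both keys: v in F♯ minor and iv in G♯ minor.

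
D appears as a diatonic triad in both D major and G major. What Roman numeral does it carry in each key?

The scale of D major is D E F# G A B C#; D is degree 1, and the triad built there (D-F#-A) is major, so it is I.
The scale of G major is G A B C D E F#; D is degree 5, and the triad built there (D-F#-A) is major, so it is V.

I in D major; V in G major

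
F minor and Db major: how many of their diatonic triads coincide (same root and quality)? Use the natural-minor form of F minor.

4

Diatonic triads of F minor (natural minor): Fm (i), Gdim (ii°), Ab (III), Bbm (iv), Cm (v), Db (VI), Eb (VII).
Diatonic triads of Db major: Db (I), Ebm (ii), Fm (iii), Gb (IV), Ab (V), Bbm (vi), Cdim (vii°).
Matching root and quality in both lists: Fm, Ab, Bbm, Db.
That gives 4 common triads.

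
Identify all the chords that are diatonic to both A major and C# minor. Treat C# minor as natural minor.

Triads in A major: A (I), Bm (ii), C#m (iii), D (IV), E (V), F#m (vi), G#dim (vii°).
Triads in C# minor (natural minor): C#m (i), D#dim (ii°), E (III), F#m (iv), G#m (v), A (VI), B (VII).
Shared triads with their functions: A (I in A major, VI in C# minor); C#m (iii in A major, i in C# minor); E (V in A major, III in C# minor); F#m (vi in A major, iv in C# minor).

A, C#m, E, F#m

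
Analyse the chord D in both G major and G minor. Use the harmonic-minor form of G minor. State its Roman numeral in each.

V in G major; V in G minor

The scale of G major is G A B C D E F#; D is degree 5, and the triad built there (D-F#-A) is major, so it is V.
The scale of G minor (harmonic minor) is G A Bb C D Eb F#; D is degree 5, and the triad built there (D-F#-A) is major, so it is V.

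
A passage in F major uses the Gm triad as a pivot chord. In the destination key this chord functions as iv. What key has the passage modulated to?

The numeral iv denotes a minor triad on scale degree 4. With G on degree 4, the tonic of the new key is D.
Degree 4 carries a minor triad in minor keys, so the destination is D minor.
Check: the diatonic triads of D minor (natural minor) are Dm (i), Edim (ii°), F (III), Gm (iv), Am (v), B♭ (VI), C (VII) — Gm is indeed iv.

D minor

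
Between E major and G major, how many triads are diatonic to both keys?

Diatonic triads of E major: E (I), F#m (ii), G#m (iii), A (IV), B (V), C#m (vi), D#dim (vii°).
Diatonic triads of G major: G (I), Am (ii), Bm (iii), C (IV), D (V), Em (vi), F#dim (vii°).
No triad has the same root and quality in both keys.

0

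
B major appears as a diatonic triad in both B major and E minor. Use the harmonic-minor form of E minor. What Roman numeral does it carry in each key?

The scale of B major is B C♯ D♯ E F♯ G♯ A♯; B is degree 1, and the triad built there (B-D♯-F♯) is major, so it is I.
The scale of E minor (harmonic minor) is E F♯ G A B C D♯; B is degree 5, and the triad built there (B-D♯-F♯) is major, so it is V.

I in B major; V in E minor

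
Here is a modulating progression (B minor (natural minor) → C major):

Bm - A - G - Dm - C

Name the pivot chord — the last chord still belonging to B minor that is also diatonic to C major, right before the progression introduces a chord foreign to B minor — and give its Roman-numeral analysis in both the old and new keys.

Chords diatonic to B minor: Bm, C#dim, D, Em, F#m, G, A.
Reading the progression, the first chord not in that set is Dm, so the modulation leaves B minor there.
The chord immediately before Dm is G, which is diatonic to both keys: VI in B minor and V in C major.

G — VI in B minor, V in C major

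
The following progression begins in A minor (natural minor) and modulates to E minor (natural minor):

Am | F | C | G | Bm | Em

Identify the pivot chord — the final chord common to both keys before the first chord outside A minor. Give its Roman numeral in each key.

G — VII in A minor, III in E minor

Chords diatonic to A minor: Am, Bdim, C, Dm, Em, F, G.
Reading the progression, the first chord not in that set is Bm, so the modulation leaves A minor there.
The chord immediately before Bm is G, which is diatonic to both keys: VII in A minor and III in E minor.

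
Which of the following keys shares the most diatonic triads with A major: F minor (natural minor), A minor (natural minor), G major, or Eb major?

Triads of A major: A major (I), B minor (ii), C# minor (iii), D major (IV), E major (V), F# minor (vi), G# diminished (vii°).
F minor (natural minor) shares 0: none.
A minor (natural minor) shares 0: none.
G major shares 2: Bm, D.
Eb major shares 0: none.
The most common triads (2) are shared with G major.

G major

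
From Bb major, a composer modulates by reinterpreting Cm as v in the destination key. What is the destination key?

F minor

The numeral v denotes a minor triad on scale degree 5. With C on degree 5, the tonic of the new key is F.
Degree 5 carries a minor triad in natural-minor keys, so the destination is F minor.
Check: the diatonic triads of F minor (natural minor) are Fm (i), Gdim (ii°), Ab (III), Bbm (iv), Cm (v), Db (VI), Eb (VII) — Cm is indeed v.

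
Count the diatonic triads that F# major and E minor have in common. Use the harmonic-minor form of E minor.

Diatonic triads of F# major: F# (I), G#m (ii), A#m (iii), B (IV), C# (V), D#m (vi), E#dim (vii°).
Diatonic triads of E minor (harmonic minor): Em (i), F#dim (ii°), Gaug (III+), Am (iv), B (V), C (VI), D#dim (vii°).
Matching root and quality in both lists: B.
That gives 1 common triad.

1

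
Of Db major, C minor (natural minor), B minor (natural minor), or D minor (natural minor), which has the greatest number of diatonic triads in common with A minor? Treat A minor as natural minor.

Triads of A minor (natural minor): A minor (i), B diminished (ii°), C major (III), D minor (iv), E minor (v), F major (VI), G major (VII).
Db major shares 0: none.
C minor (natural minor) shares 0: none.
B minor (natural minor) shares 2: Em, G.
D minor (natural minor) shares 4: Am, C, Dm, F.
The most common triads (4) are shared with D minor.

D minor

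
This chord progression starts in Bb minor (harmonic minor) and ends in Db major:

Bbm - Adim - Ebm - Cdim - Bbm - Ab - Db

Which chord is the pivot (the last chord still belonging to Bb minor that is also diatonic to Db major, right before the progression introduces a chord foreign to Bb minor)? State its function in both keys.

Chords diatonic to Bb minor: Bbm, Cdim, Dbaug, Ebm, F, Gb, Adim.
Reading the progression, the first chord not in that set is Ab, so the modulation leaves Bb minor there.
The chord immediately before Ab is Bbm, which is diatonic to both keys: i in Bb minor and vi in Db major.

Bbm — i in Bb minor, vi in Db major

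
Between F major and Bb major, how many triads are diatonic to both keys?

4

Diatonic triads of F major: F (I), Gm (ii), Am (iii), Bb (IV), C (V), Dm (vi), Edim (vii°).
Diatonic triads of Bb major: Bb (I), Cm (ii), Dm (iii), Eb (IV), F (V), Gm (vi), Adim (vii°).
Matching root and quality in both lists: F, Gm, Bb, Dm.
That gives 4 common triads.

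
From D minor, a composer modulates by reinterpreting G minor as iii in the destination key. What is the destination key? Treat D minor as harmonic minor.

Eb major

The numeral iii denotes a minor triad on scale degree 3. With G on degree 3, the tonic of the new key is Eb.
Degree 3 carries a minor triad in major keys, so the destination is Eb major.
Check: the diatonic triads of Eb major are Eb (I), Fm (ii), Gm (iii), Ab (IV), Bb (V), Cm (vi), Ddim (vii°) — G minor is indeed iii.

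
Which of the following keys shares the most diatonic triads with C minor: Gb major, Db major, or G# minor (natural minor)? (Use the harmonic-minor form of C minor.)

Triads of C minor (harmonic minor): Cm (i), Ddim (ii°), Ebaug (III+), Fm (iv), G (V), Ab (VI), Bdim (vii°).
Gb major shares 0: none.
Db major shares 2: Fm, Ab.
G# minor (natural minor) shares 0: none.
The most common triads (2) are shared with Db major.

Db major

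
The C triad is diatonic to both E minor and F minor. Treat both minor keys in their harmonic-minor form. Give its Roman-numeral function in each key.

The scale of E minor (harmonic minor) is E F# G A B C D#; C is degree 6, and the triad built there (C-E-G) is major, so it is VI.
The scale of F minor (harmonic minor) is F G Ab Bb C Db E; C is degree 5, and the triad built there (C-E-G) is major, so it is V.

VI in E minor; V in F minor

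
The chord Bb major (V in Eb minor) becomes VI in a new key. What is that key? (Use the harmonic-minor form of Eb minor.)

The numeral VI denotes a major triad on scale degree 6. With Bb on degree 6, the tonic of the new key is D.
Degree 6 carries a major triad in minor keys, so the destination is D minor.
Check: the diatonic triads of D minor (natural minor) are Dm (i), Edim (ii°), F (III), Gm (iv), Am (v), Bb (VI), C (VII) — Bb major is indeed VI.

D minor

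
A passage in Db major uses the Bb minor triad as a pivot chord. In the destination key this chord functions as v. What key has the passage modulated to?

The numeral v denotes a minor triad on scale degree 5. With Bb on degree 5, the tonic of the new key is Eb.
Degree 5 carries a minor triad in natural-minor keys, so the destination is Eb minor.
Check: the diatonic triads of Eb minor (natural minor) are Ebm (i), Fdim (ii°), Gb (III), Abm (iv), Bbm (v), Cb (VI), Db (VII) — Bb minor is indeed v.

Eb minor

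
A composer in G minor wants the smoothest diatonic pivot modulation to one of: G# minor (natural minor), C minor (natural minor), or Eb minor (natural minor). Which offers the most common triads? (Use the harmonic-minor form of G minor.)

Triads of G minor (harmonic minor): G minor (i), A diminished (ii°), Bb augmented (III+), C minor (iv), D major (V), Eb major (VI), F# diminished (vii°).
G# minor (natural minor) shares 0: none.
C minor (natural minor) shares 3: Gm, Cm, Eb.
Eb minor (natural minor) shares 0: none.
The most common triads (3) are shared with C minor.

C minor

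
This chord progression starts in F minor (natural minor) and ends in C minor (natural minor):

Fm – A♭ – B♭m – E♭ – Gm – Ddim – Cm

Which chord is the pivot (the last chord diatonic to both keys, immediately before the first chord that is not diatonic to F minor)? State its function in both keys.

Chords diatonic to F minor: Fm, Gdim, A♭, B♭m, Cm, D♭, E♭.
Reading the progression, the first chord not in that set is Gm, so the modulation leaves F minor there.
The chord immediately before Gm is E♭, which is diatonic to both keys: VII in F minor and III in C minor.

E♭ — VII in F minor, III in C minor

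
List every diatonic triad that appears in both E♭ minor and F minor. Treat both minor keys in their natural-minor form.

B♭m, D♭

Triads in E♭ minor (natural minor): E♭ minor (i), F diminished (ii°), G♭ major (III), A♭ minor (iv), B♭ minor (v), C♭ major (VI), D♭ major (VII).
Triads in F minor (natural minor): F minor (i), G diminished (ii°), A♭ major (III), B♭ minor (iv), C minor (v), D♭ major (VI), E♭ major (VII).
Shared triads with their functions: B♭ minor (v in E♭ minor, iv in F minor); D♭ major (VII in E♭ minor, VI in F minor).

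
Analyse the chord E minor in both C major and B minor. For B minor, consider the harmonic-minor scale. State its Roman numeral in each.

The scale of C major is C D E F G A B; E is degree 3, and the triad built there (E-G-B) is minor, so it is iii.
The scale of B minor (harmonic minor) is B C# D E F# G A#; E is degree 4, and the triad built there (E-G-B) is minor, so it is iv.

iii in C major; iv in B minor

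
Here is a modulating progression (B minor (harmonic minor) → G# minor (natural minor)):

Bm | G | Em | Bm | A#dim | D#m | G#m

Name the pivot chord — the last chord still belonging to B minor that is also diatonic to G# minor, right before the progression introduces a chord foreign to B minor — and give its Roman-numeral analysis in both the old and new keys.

A#dim — vii° in B minor, ii° in G# minor

Chords diatonic to B minor: Bm, C#dim, Daug, Em, F#, G, A#dim.
Reading the progression, the first chord not in that set is D#m, so the modulation leaves B minor there.
The chord immediately before D#m is A#dim, which is diatonic to both keys: vii° in B minor and ii° in G# minor.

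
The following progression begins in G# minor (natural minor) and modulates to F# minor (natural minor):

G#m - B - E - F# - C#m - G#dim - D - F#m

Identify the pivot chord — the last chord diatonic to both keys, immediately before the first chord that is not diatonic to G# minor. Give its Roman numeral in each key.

Chords diatonic to G# minor: G#m, A#dim, B, C#m, D#m, E, F#.
Reading the progression, the first chord not in that set is G#dim, so the modulation leaves G# minor there.
The chord immediately before G#dim is C#m, which is diatonic to both keys: iv in G# minor and v in F# minor.

C#m — iv in G# minor, v in F# minor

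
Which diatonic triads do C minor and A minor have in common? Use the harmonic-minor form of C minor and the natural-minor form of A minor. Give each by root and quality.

Triads in C minor (harmonic minor): Cm (i), Ddim (ii°), Ebaug (III+), Fm (iv), G (V), Ab (VI), Bdim (vii°).
Triads in A minor (natural minor): Am (i), Bdim (ii°), C (III), Dm (iv), Em (v), F (VI), G (VII).
Shared triads with their functions: G (V in C minor, VII in A minor); Bdim (vii° in C minor, ii° in A minor).

G, Bdim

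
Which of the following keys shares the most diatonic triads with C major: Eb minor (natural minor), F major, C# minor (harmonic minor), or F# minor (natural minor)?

Triads of C major: C (I), Dm (ii), Em (iii), F (IV), G (V), Am (vi), Bdim (vii°).
Eb minor (natural minor) shares 0: none.
F major shares 4: C, Dm, F, Am.
C# minor (harmonic minor) shares 0: none.
F# minor (natural minor) shares 0: none.
The most common triads (4) are shared with F major.

F major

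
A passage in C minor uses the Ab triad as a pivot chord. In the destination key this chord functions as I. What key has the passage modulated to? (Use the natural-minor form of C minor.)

Ab major

The numeral I denotes a major triad on scale degree 1. With Ab on degree 1, the tonic of the new key is Ab.
Degree 1 carries a major triad in major keys, so the destination is Ab major.
Check: the diatonic triads of Ab major are Ab (I), Bbm (ii), Cm (iii), Db (IV), Eb (V), Fm (vi), Gdim (vii°) — Ab is indeed I.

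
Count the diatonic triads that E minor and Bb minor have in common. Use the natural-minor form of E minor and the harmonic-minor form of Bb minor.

0

Diatonic triads of E minor (natural minor): Em (i), F#dim (ii°), G (III), Am (iv), Bm (v), C (VI), D (VII).
Diatonic triads of Bb minor (harmonic minor): Bbm (i), Cdim (ii°), Dbaug (III+), Ebm (iv), F (V), Gb (VI), Adim (vii°).
No triad has the same root and quality in both keys.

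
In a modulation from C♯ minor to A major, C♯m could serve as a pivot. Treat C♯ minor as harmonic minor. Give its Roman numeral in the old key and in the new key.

The scale of C♯ minor (harmonic minor) is C♯ D♯ E F♯ G♯ A B♯; C♯ is degree 1, and the triad built there (C♯-E-G♯) is minor, so it is i.
The scale of A major is A B C♯ D E F♯ G♯; C♯ is degree 3, and the triad built there (C♯-E-G♯) is minor, so it is iii.

i in C♯ minor; iii in A major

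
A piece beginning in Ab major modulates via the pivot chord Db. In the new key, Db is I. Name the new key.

Db major

The numeral I denotes a major triad on scale degree 1. With Db on degree 1, the tonic of the new key is Db.
Degree 1 carries a major triad in major keys, so the destination is Db major.
Check: the diatonic triads of Db major are Db (I), Ebm (ii), Fm (iii), Gb (IV), Ab (V), Bbm (vi), Cdim (vii°) — Db is indeed I.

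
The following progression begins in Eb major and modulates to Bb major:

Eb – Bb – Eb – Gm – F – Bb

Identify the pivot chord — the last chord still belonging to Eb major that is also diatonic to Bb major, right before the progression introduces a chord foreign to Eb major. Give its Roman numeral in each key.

Chords diatonic to Eb major: Eb, Fm, Gm, Ab, Bb, Cm, Ddim.
Reading the progression, the first chord not in that set is F, so the modulation leaves Eb major there.
The chord immediately before F is Gm, which is diatonic to both keys: iii in Eb major and vi in Bb major.

Gm — iii in Eb major, vi in Bb major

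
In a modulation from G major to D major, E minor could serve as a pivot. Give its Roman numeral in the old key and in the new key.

vi in G major; ii in D major

The scale of G major is G A B C D E F#; E is degree 6, and the triad built there (E-G-B) is minor, so it is vi.
The scale of D major is D E F# G A B C#; E is degree 2, and the triad built there (E-G-B) is minor, so it is ii.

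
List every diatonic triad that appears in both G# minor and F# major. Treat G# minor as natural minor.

G#m, B, D#m, F#

Triads in G# minor (natural minor): G#m (i), A#dim (ii°), B (III), C#m (iv), D#m (v), E (VI), F# (VII).
Triads in F# major: F# (I), G#m (ii), A#m (iii), B (IV), C# (V), D#m (vi), E#dim (vii°).
Shared triads with their functions: G#m (i in G# minor, ii in F# major); B (III in G# minor, IV in F# major); D#m (v in G# minor, vi in F# major); F# (VII in G# minor, I in F# major).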